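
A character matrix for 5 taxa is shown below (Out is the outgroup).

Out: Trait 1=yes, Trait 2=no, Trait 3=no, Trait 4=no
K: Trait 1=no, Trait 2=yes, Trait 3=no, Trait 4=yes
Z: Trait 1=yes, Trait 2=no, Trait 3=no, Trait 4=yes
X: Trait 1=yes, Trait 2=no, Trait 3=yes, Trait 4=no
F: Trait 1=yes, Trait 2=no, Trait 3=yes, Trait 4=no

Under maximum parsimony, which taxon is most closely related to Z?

K

Character polarity is set by the outgroup: the derived state is whichever differs from the outgroup's state, so for Trait 1 the derived state is 'no', and for the remaining characters it is 'yes'.
Trait 1 (derived state 'no') is unique to K (autapomorphy; uninformative for grouping).
Trait 2 (derived state 'yes') is unique to K (autapomorphy; uninformative for grouping).
Trait 3 (derived state 'yes') is shared by F and X — a synapomorphy uniting that clade.
Only K and Z show the derived state 'yes' for Trait 4, supporting them as a clade.
Most parsimonious ingroup topology: ((K,Z),(X,F)).
Z and K form a cherry on this tree, so they are sister taxa.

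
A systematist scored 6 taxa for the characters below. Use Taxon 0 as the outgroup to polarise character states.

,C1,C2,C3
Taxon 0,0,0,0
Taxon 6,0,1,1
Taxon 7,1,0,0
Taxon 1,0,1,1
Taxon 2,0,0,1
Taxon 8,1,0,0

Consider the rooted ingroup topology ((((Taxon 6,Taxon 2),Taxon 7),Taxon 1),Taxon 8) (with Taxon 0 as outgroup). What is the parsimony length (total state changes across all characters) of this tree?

Map each character onto ((((Taxon 6,Taxon 2),Taxon 7),Taxon 1),Taxon 8) (rooted by Taxon 0) and count the minimum state changes it requires (Fitch parsimony):
C1: 2; C2: 2; C3: 2.
Total tree length = 6.

6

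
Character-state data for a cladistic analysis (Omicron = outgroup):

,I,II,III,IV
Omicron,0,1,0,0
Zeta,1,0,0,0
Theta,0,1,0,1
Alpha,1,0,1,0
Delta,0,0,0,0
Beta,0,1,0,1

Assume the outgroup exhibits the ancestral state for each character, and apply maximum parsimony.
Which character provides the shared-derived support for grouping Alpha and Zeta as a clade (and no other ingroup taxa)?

Character polarity is set by the outgroup: the derived state is whichever differs from the outgroup's state, so for II the derived state is '0', and for the remaining characters it is '1'.
Only Alpha and Zeta show the derived state '1' for I, supporting them as a clade.
Only Alpha, Delta, and Zeta show the derived state '0' for II, supporting them as a clade.
III (derived state '1') is unique to Alpha (autapomorphy; uninformative for grouping).
Only Beta and Theta show the derived state '1' for IV, supporting them as a clade.
Most parsimonious ingroup topology: (((Zeta,Alpha),Delta),(Theta,Beta)).
The clade {Alpha, Zeta} is supported by I: its derived state '1' occurs in exactly those taxa and in no other taxon (including the outgroup).

I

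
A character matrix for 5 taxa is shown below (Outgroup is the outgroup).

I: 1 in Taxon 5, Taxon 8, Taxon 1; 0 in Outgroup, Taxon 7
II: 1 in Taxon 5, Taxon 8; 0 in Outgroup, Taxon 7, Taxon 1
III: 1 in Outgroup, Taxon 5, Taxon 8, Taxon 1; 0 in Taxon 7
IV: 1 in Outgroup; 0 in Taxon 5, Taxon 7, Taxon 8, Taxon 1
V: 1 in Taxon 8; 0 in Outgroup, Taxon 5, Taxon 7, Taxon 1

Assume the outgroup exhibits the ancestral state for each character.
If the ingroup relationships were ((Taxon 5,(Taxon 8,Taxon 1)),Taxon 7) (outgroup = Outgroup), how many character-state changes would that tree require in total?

Map each character onto ((Taxon 5,(Taxon 8,Taxon 1)),Taxon 7) (rooted by Outgroup) and count the minimum state changes it requires (Fitch parsimony):
I: 1; II: 2; III: 1; IV: 1; V: 1.
Total tree length = 6.

6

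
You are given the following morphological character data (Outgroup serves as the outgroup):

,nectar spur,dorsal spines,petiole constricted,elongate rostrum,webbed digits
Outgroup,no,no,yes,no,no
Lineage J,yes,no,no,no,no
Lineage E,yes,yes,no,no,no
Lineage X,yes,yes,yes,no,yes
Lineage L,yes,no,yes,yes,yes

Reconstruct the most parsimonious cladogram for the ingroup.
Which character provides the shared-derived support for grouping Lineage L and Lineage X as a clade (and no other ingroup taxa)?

webbed digits

Character polarity is set by the outgroup: the derived state is whichever differs from the outgroup's state, so for petiole constricted the derived state is 'no', and for the remaining characters it is 'yes'.
nectar spur (derived state 'yes') is shared by all ingroup taxa — unites the whole ingroup.
dorsal spines (state 'yes') occurs in Lineage E and Lineage X but conflicts with the nesting implied by the other characters — most parsimoniously interpreted as homoplasy.
petiole constricted (derived state 'no') is shared by Lineage E and Lineage J — a synapomorphy uniting that clade.
elongate rostrum: derived state 'yes' in Lineage L only — an autapomorphy, so it tells us nothing about relationships among taxa.
webbed digits (derived state 'yes') is shared by Lineage L and Lineage X — a synapomorphy uniting that clade.
Most parsimonious ingroup topology: ((Lineage J,Lineage E),(Lineage X,Lineage L)).
The clade {Lineage L, Lineage X} is supported by webbed digits: its derived state 'yes' occurs in exactly those taxa and in no other taxon (including the outgroup).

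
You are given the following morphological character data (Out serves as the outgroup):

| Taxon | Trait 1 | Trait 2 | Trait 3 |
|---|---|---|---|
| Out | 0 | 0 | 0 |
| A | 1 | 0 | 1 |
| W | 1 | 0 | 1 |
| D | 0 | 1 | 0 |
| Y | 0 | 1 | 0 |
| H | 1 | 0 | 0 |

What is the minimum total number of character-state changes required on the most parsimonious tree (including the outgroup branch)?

The outgroup has state '0' for every character, so '1' is the derived state throughout.
Trait 1: derived state '1' in A, H, and W only — synapomorphy for {A, H, W}.
Only D and Y show the derived state '1' for Trait 2, supporting them as a clade.
Trait 3 (derived state '1') is shared by A and W — a synapomorphy uniting that clade.
Most parsimonious ingroup topology: (((A,W),H),(D,Y)).
Changes per character on this tree: Trait 1: 1; Trait 2: 1; Trait 3: 1.
Total = 3.

3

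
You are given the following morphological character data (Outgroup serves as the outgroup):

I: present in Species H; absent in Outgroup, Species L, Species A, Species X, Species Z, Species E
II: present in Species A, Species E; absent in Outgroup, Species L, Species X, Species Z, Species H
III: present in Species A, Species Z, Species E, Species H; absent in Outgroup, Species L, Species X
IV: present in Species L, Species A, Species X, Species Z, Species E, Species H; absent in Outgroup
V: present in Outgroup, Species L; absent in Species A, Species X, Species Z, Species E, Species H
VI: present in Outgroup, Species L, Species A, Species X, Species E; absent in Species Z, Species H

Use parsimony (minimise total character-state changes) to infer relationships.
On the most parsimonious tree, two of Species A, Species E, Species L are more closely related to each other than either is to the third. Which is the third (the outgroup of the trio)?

Character polarity is set by the outgroup: the derived state is whichever differs from the outgroup's state, so for V, VI the derived state is 'absent', and for the remaining characters it is 'present'.
I: derived state 'present' in Species H only — an autapomorphy, so it tells us nothing about relationships among taxa.
II (derived state 'present') is shared by Species A and Species E — a synapomorphy uniting that clade.
III: derived state 'present' in Species A, Species E, Species H, and Species Z only — synapomorphy for {Species A, Species E, Species H, Species Z}.
All ingroup taxa share the derived state 'present' for IV; it defines the ingroup but does not resolve relationships within it.
V: derived state 'absent' in Species A, Species E, Species H, Species X, and Species Z only — synapomorphy for {Species A, Species E, Species H, Species X, Species Z}.
Only Species H and Species Z show the derived state 'absent' for VI, supporting them as a clade.
Most parsimonious ingroup topology: (Species L,(((Species A,Species E),(Species Z,Species H)),Species X)).
Species A and Species E share a more recent common ancestor with each other than either does with Species L, so Species L is the least closely related of the three.

Species L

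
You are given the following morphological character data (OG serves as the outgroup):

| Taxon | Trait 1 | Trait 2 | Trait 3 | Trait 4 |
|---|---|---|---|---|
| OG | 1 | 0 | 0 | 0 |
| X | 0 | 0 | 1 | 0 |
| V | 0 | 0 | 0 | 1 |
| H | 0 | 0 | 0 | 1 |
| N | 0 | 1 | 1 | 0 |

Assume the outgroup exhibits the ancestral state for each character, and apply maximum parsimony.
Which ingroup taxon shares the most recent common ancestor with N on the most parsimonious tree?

X

Character polarity is set by the outgroup: the derived state is whichever differs from the outgroup's state, so for Trait 1 the derived state is '0', and for the remaining characters it is '1'.
Trait 1 (derived state '0') is shared by all ingroup taxa — unites the whole ingroup.
Trait 2: derived state '1' in N only — an autapomorphy, so it tells us nothing about relationships among taxa.
Trait 3: derived state '1' in N and X only — synapomorphy for {N, X}.
Only H and V show the derived state '1' for Trait 4, supporting them as a clade.
Most parsimonious ingroup topology: ((X,N),(V,H)).
N and X form a cherry on this tree, so they are sister taxa.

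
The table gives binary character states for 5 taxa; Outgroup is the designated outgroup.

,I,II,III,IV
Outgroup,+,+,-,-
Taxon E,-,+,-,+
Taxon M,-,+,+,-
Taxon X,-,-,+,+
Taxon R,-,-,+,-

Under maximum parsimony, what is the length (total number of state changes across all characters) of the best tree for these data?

5

Character polarity is set by the outgroup: the derived state is whichever differs from the outgroup's state, so for I, II the derived state is '-', and for the remaining characters it is '+'.
I (derived state '-') is shared by all ingroup taxa — unites the whole ingroup.
Only Taxon R and Taxon X show the derived state '-' for II, supporting them as a clade.
III: derived state '+' in Taxon M, Taxon R, and Taxon X only — synapomorphy for {Taxon M, Taxon R, Taxon X}.
IV groups Taxon E and Taxon X, which is incompatible with the clades supported by the remaining characters; treating it as convergent (homoplasy) costs fewer steps than any alternative tree.
Most parsimonious ingroup topology: (Taxon E,(Taxon M,(Taxon X,Taxon R))).
Changes per character on this tree: I: 1; II: 1; III: 1; IV: 2.
Total = 5.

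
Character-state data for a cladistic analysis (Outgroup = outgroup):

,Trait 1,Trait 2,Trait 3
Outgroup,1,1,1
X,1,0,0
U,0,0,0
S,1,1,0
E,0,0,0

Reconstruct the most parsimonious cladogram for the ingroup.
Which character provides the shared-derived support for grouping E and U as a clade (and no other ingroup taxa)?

Trait 1

The outgroup has state '1' for every character, so '0' is the derived state throughout.
Trait 1 (derived state '0') is shared by E and U — a synapomorphy uniting that clade.
Only E, U, and X show the derived state '0' for Trait 2, supporting them as a clade.
All ingroup taxa share the derived state '0' for Trait 3; it defines the ingroup but does not resolve relationships within it.
Most parsimonious ingroup topology: ((X,(U,E)),S).
The clade {E, U} is supported by Trait 1: its derived state '0' occurs in exactly those taxa and in no other taxon (including the outgroup).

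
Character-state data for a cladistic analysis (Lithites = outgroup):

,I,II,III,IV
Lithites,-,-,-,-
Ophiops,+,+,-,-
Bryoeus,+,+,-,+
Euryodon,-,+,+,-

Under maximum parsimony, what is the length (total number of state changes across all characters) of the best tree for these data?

The outgroup has state '-' for every character, so '+' is the derived state throughout.
I: derived state '+' in Bryoeus and Ophiops only — synapomorphy for {Bryoeus, Ophiops}.
II (derived state '+') is shared by all ingroup taxa — unites the whole ingroup.
III: derived state '+' in Euryodon only — an autapomorphy, so it tells us nothing about relationships among taxa.
IV (derived state '+') is unique to Bryoeus (autapomorphy; uninformative for grouping).
Most parsimonious ingroup topology: ((Ophiops,Bryoeus),Euryodon).
Changes per character on this tree: I: 1; II: 1; III: 1; IV: 1.
Total = 4.

4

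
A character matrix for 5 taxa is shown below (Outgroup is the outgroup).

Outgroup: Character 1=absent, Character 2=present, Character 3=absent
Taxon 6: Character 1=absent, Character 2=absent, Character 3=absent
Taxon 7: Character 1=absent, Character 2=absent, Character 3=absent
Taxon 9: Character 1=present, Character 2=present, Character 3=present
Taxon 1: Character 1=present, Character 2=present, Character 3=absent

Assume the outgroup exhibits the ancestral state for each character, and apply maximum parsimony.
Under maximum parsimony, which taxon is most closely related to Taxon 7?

Character polarity is set by the outgroup: the derived state is whichever differs from the outgroup's state, so for Character 2 the derived state is 'absent', and for the remaining characters it is 'present'.
Character 1: derived state 'present' in Taxon 1 and Taxon 9 only — synapomorphy for {Taxon 1, Taxon 9}.
Character 2: derived state 'absent' in Taxon 6 and Taxon 7 only — synapomorphy for {Taxon 6, Taxon 7}.
Character 3: derived state 'present' in Taxon 9 only — an autapomorphy, so it tells us nothing about relationships among taxa.
Most parsimonious ingroup topology: ((Taxon 6,Taxon 7),(Taxon 9,Taxon 1)).
Taxon 7 and Taxon 6 form a cherry on this tree, so they are sister taxa.

Taxon 6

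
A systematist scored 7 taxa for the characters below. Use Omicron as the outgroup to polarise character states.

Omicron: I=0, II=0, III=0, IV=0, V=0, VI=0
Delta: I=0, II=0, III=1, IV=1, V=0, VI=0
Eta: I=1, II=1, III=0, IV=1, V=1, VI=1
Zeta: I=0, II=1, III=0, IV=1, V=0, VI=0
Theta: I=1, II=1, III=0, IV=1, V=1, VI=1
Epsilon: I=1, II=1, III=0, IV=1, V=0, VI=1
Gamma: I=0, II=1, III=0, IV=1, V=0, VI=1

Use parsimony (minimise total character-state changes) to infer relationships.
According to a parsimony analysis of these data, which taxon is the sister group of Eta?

The outgroup has state '0' for every character, so '1' is the derived state throughout.
I (derived state '1') is shared by Epsilon, Eta, and Theta — a synapomorphy uniting that clade.
II: derived state '1' in Epsilon, Eta, Gamma, Theta, and Zeta only — synapomorphy for {Epsilon, Eta, Gamma, Theta, Zeta}.
III (derived state '1') is unique to Delta (autapomorphy; uninformative for grouping).
IV (derived state '1') is shared by all ingroup taxa — unites the whole ingroup.
V: derived state '1' in Eta and Theta only — synapomorphy for {Eta, Theta}.
Only Epsilon, Eta, Gamma, and Theta show the derived state '1' for VI, supporting them as a clade.
Most parsimonious ingroup topology: (Delta,((((Eta,Theta),Epsilon),Gamma),Zeta)).
Eta and Theta form a cherry on this tree, so they are sister taxa.

Theta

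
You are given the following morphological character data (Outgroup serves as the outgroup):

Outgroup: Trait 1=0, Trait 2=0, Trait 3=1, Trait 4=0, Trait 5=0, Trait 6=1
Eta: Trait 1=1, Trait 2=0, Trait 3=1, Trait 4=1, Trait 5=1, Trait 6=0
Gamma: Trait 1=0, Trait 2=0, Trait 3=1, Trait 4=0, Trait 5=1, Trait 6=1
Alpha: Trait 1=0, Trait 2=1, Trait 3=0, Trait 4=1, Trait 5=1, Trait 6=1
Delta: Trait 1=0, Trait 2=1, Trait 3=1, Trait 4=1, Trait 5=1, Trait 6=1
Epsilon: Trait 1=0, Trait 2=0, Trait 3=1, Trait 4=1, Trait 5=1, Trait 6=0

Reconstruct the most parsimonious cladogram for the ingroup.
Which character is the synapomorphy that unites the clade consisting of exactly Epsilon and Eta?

Character polarity is set by the outgroup: the derived state is whichever differs from the outgroup's state, so for Trait 3, Trait 6 the derived state is '0', and for the remaining characters it is '1'.
Trait 1 (derived state '1') is unique to Eta (autapomorphy; uninformative for grouping).
Trait 2: derived state '1' in Alpha and Delta only — synapomorphy for {Alpha, Delta}.
Trait 3: derived state '0' in Alpha only — an autapomorphy, so it tells us nothing about relationships among taxa.
Only Alpha, Delta, Epsilon, and Eta show the derived state '1' for Trait 4, supporting them as a clade.
All ingroup taxa share the derived state '1' for Trait 5; it defines the ingroup but does not resolve relationships within it.
Trait 6 (derived state '0') is shared by Epsilon and Eta — a synapomorphy uniting that clade.
Most parsimonious ingroup topology: (((Eta,Epsilon),(Alpha,Delta)),Gamma).
The clade {Epsilon, Eta} is supported by Trait 6: its derived state '0' occurs in exactly those taxa and in no other taxon (including the outgroup).

Trait 6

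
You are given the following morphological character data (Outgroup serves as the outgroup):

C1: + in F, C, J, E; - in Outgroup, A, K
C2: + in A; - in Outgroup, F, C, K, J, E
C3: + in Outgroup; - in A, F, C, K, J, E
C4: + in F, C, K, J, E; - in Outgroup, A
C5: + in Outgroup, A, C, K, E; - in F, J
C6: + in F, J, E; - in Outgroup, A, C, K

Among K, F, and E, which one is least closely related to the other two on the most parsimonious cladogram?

Character polarity is set by the outgroup: the derived state is whichever differs from the outgroup's state, so for C3, C5 the derived state is '-', and for the remaining characters it is '+'.
C1: derived state '+' in C, E, F, and J only — synapomorphy for {C, E, F, J}.
C2 (derived state '+') is unique to A (autapomorphy; uninformative for grouping).
All ingroup taxa share the derived state '-' for C3; it defines the ingroup but does not resolve relationships within it.
C4: derived state '+' in C, E, F, J, and K only — synapomorphy for {C, E, F, J, K}.
C5 (derived state '-') is shared by F and J — a synapomorphy uniting that clade.
C6 (derived state '+') is shared by E, F, and J — a synapomorphy uniting that clade.
Most parsimonious ingroup topology: (A,((((F,J),E),C),K)).
F and E share a more recent common ancestor with each other than either does with K, so K is the least closely related of the three.

K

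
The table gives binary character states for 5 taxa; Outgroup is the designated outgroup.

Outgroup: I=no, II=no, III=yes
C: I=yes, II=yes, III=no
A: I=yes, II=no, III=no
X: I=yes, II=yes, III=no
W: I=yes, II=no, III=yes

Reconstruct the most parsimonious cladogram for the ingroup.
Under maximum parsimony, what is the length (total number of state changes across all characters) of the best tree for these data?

3

Character polarity is set by the outgroup: the derived state is whichever differs from the outgroup's state, so for III the derived state is 'no', and for the remaining characters it is 'yes'.
All ingroup taxa share the derived state 'yes' for I; it defines the ingroup but does not resolve relationships within it.
II: derived state 'yes' in C and X only — synapomorphy for {C, X}.
III: derived state 'no' in A, C, and X only — synapomorphy for {A, C, X}.
Most parsimonious ingroup topology: (((C,X),A),W).
Changes per character on this tree: I: 1; II: 1; III: 1.
Total = 3.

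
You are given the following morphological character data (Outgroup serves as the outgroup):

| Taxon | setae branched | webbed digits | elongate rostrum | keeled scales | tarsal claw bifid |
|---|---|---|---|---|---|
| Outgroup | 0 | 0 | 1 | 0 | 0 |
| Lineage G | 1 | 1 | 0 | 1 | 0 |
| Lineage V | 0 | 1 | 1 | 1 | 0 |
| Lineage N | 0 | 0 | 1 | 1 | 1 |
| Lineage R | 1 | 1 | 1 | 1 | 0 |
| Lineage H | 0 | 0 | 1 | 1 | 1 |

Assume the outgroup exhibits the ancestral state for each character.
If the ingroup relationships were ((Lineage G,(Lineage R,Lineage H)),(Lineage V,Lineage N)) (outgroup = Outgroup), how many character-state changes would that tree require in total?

9

Map each character onto ((Lineage G,(Lineage R,Lineage H)),(Lineage V,Lineage N)) (rooted by Outgroup) and count the minimum state changes it requires (Fitch parsimony):
setae branched: 2; webbed digits: 3; elongate rostrum: 1; keeled scales: 1; tarsal claw bifid: 2.
Total tree length = 9.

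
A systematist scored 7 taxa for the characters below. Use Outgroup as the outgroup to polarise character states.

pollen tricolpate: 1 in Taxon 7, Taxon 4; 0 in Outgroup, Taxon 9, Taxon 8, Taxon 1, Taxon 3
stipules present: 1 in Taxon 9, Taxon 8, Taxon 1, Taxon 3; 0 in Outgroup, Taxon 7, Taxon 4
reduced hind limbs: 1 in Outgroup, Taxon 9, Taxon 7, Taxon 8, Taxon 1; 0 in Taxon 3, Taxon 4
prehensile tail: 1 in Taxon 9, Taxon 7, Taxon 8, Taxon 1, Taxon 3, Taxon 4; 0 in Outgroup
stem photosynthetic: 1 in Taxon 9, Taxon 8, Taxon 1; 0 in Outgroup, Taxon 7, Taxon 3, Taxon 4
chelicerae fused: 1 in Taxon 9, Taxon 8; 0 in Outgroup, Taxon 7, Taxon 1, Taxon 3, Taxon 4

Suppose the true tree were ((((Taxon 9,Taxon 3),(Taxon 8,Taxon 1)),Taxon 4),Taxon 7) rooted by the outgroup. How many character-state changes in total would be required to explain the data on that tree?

Map each character onto ((((Taxon 9,Taxon 3),(Taxon 8,Taxon 1)),Taxon 4),Taxon 7) (rooted by Outgroup) and count the minimum state changes it requires (Fitch parsimony):
pollen tricolpate: 2; stipules present: 1; reduced hind limbs: 2; prehensile tail: 1; stem photosynthetic: 2; chelicerae fused: 2.
Total tree length = 10.

10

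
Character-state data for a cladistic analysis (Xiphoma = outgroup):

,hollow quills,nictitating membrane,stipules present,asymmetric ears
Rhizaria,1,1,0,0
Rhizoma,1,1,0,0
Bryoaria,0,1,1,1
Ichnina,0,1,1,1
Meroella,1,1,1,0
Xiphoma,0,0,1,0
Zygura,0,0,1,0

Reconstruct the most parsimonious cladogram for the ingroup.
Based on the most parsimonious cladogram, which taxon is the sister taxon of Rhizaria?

Character polarity is set by the outgroup: the derived state is whichever differs from the outgroup's state, so for stipules present the derived state is '0', and for the remaining characters it is '1'.
Only Meroella, Rhizaria, and Rhizoma show the derived state '1' for hollow quills, supporting them as a clade.
nictitating membrane (derived state '1') is shared by Bryoaria, Ichnina, Meroella, Rhizaria, and Rhizoma — a synapomorphy uniting that clade.
stipules present: derived state '0' in Rhizaria and Rhizoma only — synapomorphy for {Rhizaria, Rhizoma}.
asymmetric ears: derived state '1' in Bryoaria and Ichnina only — synapomorphy for {Bryoaria, Ichnina}.
Most parsimonious ingroup topology: ((((Rhizaria,Rhizoma),Meroella),(Ichnina,Bryoaria)),Zygura).
Rhizaria and Rhizoma form a cherry on this tree, so they are sister taxa.

Rhizoma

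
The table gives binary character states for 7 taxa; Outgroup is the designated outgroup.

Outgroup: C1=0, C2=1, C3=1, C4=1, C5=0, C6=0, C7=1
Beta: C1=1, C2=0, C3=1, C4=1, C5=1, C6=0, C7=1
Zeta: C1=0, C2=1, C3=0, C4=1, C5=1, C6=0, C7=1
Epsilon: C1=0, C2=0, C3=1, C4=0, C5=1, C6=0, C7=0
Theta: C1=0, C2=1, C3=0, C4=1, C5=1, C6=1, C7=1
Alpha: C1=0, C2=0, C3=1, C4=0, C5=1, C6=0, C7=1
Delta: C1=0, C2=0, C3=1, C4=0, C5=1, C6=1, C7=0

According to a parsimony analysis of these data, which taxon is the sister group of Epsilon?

Character polarity is set by the outgroup: the derived state is whichever differs from the outgroup's state, so for C2, C3, C4, C7 the derived state is '0', and for the remaining characters it is '1'.
C1 (derived state '1') is unique to Beta (autapomorphy; uninformative for grouping).
C2: derived state '0' in Alpha, Beta, Delta, and Epsilon only — synapomorphy for {Alpha, Beta, Delta, Epsilon}.
Only Theta and Zeta show the derived state '0' for C3, supporting them as a clade.
C4 (derived state '0') is shared by Alpha, Delta, and Epsilon — a synapomorphy uniting that clade.
C5 (derived state '1') is shared by all ingroup taxa — unites the whole ingroup.
C6 groups Delta and Theta, which is incompatible with the clades supported by the remaining characters; treating it as convergent (homoplasy) costs fewer steps than any alternative tree.
C7: derived state '0' in Delta and Epsilon only — synapomorphy for {Delta, Epsilon}.
Most parsimonious ingroup topology: ((Beta,((Epsilon,Delta),Alpha)),(Zeta,Theta)).
Epsilon and Delta form a cherry on this tree, so they are sister taxa.

Delta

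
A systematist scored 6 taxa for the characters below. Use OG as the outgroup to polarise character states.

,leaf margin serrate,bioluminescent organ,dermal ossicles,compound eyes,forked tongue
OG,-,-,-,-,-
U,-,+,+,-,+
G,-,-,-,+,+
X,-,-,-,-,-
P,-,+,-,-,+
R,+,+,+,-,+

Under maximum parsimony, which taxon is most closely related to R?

The outgroup has state '-' for every character, so '+' is the derived state throughout.
leaf margin serrate (derived state '+') is unique to R (autapomorphy; uninformative for grouping).
bioluminescent organ: derived state '+' in P, R, and U only — synapomorphy for {P, R, U}.
dermal ossicles: derived state '+' in R and U only — synapomorphy for {R, U}.
compound eyes (derived state '+') is unique to G (autapomorphy; uninformative for grouping).
Only G, P, R, and U show the derived state '+' for forked tongue, supporting them as a clade.
Most parsimonious ingroup topology: ((((U,R),P),G),X).
R and U form a cherry on this tree, so they are sister taxa.

U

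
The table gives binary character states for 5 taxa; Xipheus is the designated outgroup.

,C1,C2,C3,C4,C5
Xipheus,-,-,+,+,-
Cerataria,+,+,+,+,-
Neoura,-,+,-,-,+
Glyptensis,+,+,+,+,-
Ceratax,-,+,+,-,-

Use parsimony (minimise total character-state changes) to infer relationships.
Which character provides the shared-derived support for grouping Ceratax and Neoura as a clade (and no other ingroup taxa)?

Character polarity is set by the outgroup: the derived state is whichever differs from the outgroup's state, so for C3, C4 the derived state is '-', and for the remaining characters it is '+'.
C1: derived state '+' in Cerataria and Glyptensis only — synapomorphy for {Cerataria, Glyptensis}.
C2 (derived state '+') is shared by all ingroup taxa — unites the whole ingroup.
C3 (derived state '-') is unique to Neoura (autapomorphy; uninformative for grouping).
C4: derived state '-' in Ceratax and Neoura only — synapomorphy for {Ceratax, Neoura}.
C5: derived state '+' in Neoura only — an autapomorphy, so it tells us nothing about relationships among taxa.
Most parsimonious ingroup topology: ((Cerataria,Glyptensis),(Neoura,Ceratax)).
The clade {Ceratax, Neoura} is supported by C4: its derived state '-' occurs in exactly those taxa and in no other taxon (including the outgroup).

C4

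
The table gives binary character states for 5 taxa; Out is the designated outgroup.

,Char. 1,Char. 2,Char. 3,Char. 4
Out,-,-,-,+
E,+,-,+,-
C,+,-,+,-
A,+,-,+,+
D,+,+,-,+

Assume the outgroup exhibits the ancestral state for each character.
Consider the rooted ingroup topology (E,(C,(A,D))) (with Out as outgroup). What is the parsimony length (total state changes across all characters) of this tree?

6

Map each character onto (E,(C,(A,D))) (rooted by Out) and count the minimum state changes it requires (Fitch parsimony):
Char. 1: 1; Char. 2: 1; Char. 3: 2; Char. 4: 2.
Total tree length = 6.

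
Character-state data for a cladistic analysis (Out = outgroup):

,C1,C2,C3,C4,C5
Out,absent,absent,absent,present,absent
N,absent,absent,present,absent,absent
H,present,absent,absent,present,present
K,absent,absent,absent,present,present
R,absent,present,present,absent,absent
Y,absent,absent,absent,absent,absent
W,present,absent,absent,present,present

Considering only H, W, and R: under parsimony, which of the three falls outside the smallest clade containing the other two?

Character polarity is set by the outgroup: the derived state is whichever differs from the outgroup's state, so for C4 the derived state is 'absent', and for the remaining characters it is 'present'.
C1: derived state 'present' in H and W only — synapomorphy for {H, W}.
C2 (derived state 'present') is unique to R (autapomorphy; uninformative for grouping).
Only N and R show the derived state 'present' for C3, supporting them as a clade.
C4: derived state 'absent' in N, R, and Y only — synapomorphy for {N, R, Y}.
C5 (derived state 'present') is shared by H, K, and W — a synapomorphy uniting that clade.
Most parsimonious ingroup topology: (((N,R),Y),((H,W),K)).
H and W share a more recent common ancestor with each other than either does with R, so R is the least closely related of the three.

R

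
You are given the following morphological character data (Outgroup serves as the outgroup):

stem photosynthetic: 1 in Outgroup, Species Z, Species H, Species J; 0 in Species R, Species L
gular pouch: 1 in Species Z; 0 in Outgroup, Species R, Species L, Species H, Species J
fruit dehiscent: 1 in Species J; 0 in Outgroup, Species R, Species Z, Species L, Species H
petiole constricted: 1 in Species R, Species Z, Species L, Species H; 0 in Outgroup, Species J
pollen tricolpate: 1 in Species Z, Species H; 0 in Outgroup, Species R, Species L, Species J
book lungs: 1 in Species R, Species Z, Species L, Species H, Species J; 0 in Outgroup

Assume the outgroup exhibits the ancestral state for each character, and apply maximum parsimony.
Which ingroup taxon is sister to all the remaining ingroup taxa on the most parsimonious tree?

Species J

Character polarity is set by the outgroup: the derived state is whichever differs from the outgroup's state, so for stem photosynthetic the derived state is '0', and for the remaining characters it is '1'.
stem photosynthetic (derived state '0') is shared by Species L and Species R — a synapomorphy uniting that clade.
gular pouch: derived state '1' in Species Z only — an autapomorphy, so it tells us nothing about relationships among taxa.
fruit dehiscent: derived state '1' in Species J only — an autapomorphy, so it tells us nothing about relationships among taxa.
petiole constricted: derived state '1' in Species H, Species L, Species R, and Species Z only — synapomorphy for {Species H, Species L, Species R, Species Z}.
Only Species H and Species Z show the derived state '1' for pollen tricolpate, supporting them as a clade.
All ingroup taxa share the derived state '1' for book lungs; it defines the ingroup but does not resolve relationships within it.
Most parsimonious ingroup topology: (((Species R,Species L),(Species Z,Species H)),Species J).
Species J is sister to the clade containing all other ingroup taxa, so it is the earliest-diverging (most basal) ingroup lineage.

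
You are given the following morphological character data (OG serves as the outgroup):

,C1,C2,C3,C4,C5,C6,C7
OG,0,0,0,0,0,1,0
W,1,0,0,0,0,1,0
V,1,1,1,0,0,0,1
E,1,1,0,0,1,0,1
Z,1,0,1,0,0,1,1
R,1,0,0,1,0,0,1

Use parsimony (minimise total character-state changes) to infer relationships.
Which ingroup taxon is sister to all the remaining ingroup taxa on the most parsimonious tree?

Character polarity is set by the outgroup: the derived state is whichever differs from the outgroup's state, so for C6 the derived state is '0', and for the remaining characters it is '1'.
All ingroup taxa share the derived state '1' for C1; it defines the ingroup but does not resolve relationships within it.
C2 (derived state '1') is shared by E and V — a synapomorphy uniting that clade.
C3 groups V and Z, which is incompatible with the clades supported by the remaining characters; treating it as convergent (homoplasy) costs fewer steps than any alternative tree.
C4 (derived state '1') is unique to R (autapomorphy; uninformative for grouping).
C5: derived state '1' in E only — an autapomorphy, so it tells us nothing about relationships among taxa.
C6 (derived state '0') is shared by E, R, and V — a synapomorphy uniting that clade.
C7: derived state '1' in E, R, V, and Z only — synapomorphy for {E, R, V, Z}.
Most parsimonious ingroup topology: (W,(((V,E),R),Z)).
W is sister to the clade containing all other ingroup taxa, so it is the earliest-diverging (most basal) ingroup lineage.

W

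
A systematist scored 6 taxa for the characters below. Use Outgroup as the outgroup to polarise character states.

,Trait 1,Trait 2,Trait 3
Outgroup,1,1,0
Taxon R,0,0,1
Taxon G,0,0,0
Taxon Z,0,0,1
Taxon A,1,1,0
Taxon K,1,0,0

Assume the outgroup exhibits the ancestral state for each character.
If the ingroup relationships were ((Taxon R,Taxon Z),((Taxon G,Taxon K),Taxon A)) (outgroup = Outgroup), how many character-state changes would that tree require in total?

Map each character onto ((Taxon R,Taxon Z),((Taxon G,Taxon K),Taxon A)) (rooted by Outgroup) and count the minimum state changes it requires (Fitch parsimony):
Trait 1: 2; Trait 2: 2; Trait 3: 1.
Total tree length = 5.

5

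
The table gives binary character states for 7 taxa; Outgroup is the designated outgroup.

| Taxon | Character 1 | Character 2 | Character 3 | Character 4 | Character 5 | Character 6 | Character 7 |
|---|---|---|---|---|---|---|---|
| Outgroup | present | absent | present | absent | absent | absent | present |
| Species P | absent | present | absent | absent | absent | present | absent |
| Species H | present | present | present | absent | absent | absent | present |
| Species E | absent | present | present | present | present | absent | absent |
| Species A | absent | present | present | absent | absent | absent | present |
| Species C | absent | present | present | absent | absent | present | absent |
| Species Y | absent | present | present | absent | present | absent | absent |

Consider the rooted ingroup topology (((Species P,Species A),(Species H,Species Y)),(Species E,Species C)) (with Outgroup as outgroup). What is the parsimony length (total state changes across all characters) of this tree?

Map each character onto (((Species P,Species A),(Species H,Species Y)),(Species E,Species C)) (rooted by Outgroup) and count the minimum state changes it requires (Fitch parsimony):
Character 1: 2; Character 2: 1; Character 3: 1; Character 4: 1; Character 5: 2; Character 6: 2; Character 7: 3.
Total tree length = 12.

12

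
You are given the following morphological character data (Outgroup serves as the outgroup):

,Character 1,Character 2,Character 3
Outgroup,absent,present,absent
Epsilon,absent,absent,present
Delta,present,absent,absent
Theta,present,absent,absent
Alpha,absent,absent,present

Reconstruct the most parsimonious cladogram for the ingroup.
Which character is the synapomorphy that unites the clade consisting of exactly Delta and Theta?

Character polarity is set by the outgroup: the derived state is whichever differs from the outgroup's state, so for Character 2 the derived state is 'absent', and for the remaining characters it is 'present'.
Character 1: derived state 'present' in Delta and Theta only — synapomorphy for {Delta, Theta}.
All ingroup taxa share the derived state 'absent' for Character 2; it defines the ingroup but does not resolve relationships within it.
Character 3 (derived state 'present') is shared by Alpha and Epsilon — a synapomorphy uniting that clade.
Most parsimonious ingroup topology: ((Epsilon,Alpha),(Delta,Theta)).
The clade {Delta, Theta} is supported by Character 1: its derived state 'present' occurs in exactly those taxa and in no other taxon (including the outgroup).

Character 1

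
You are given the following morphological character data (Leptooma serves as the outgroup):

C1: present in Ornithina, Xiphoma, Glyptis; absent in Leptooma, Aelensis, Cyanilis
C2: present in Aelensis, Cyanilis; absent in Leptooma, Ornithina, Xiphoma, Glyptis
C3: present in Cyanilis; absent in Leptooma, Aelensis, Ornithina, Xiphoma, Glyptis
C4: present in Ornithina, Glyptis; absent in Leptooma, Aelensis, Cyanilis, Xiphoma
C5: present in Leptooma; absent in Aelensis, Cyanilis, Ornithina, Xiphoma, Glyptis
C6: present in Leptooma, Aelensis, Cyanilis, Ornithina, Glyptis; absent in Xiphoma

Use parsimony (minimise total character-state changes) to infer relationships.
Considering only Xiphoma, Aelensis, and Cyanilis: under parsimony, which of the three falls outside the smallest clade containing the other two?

Character polarity is set by the outgroup: the derived state is whichever differs from the outgroup's state, so for C5, C6 the derived state is 'absent', and for the remaining characters it is 'present'.
C1 (derived state 'present') is shared by Glyptis, Ornithina, and Xiphoma — a synapomorphy uniting that clade.
Only Aelensis and Cyanilis show the derived state 'present' for C2, supporting them as a clade.
C3 (derived state 'present') is unique to Cyanilis (autapomorphy; uninformative for grouping).
C4: derived state 'present' in Glyptis and Ornithina only — synapomorphy for {Glyptis, Ornithina}.
All ingroup taxa share the derived state 'absent' for C5; it defines the ingroup but does not resolve relationships within it.
C6 (derived state 'absent') is unique to Xiphoma (autapomorphy; uninformative for grouping).
Most parsimonious ingroup topology: ((Aelensis,Cyanilis),((Ornithina,Glyptis),Xiphoma)).
Cyanilis and Aelensis share a more recent common ancestor with each other than either does with Xiphoma, so Xiphoma is the least closely related of the three.

Xiphoma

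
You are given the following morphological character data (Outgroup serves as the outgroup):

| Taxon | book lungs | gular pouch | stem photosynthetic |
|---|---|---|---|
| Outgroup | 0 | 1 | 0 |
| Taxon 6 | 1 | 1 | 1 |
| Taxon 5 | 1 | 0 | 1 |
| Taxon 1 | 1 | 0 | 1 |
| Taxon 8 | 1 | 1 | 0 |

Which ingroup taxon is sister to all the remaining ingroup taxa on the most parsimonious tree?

Taxon 8

Character polarity is set by the outgroup: the derived state is whichever differs from the outgroup's state, so for gular pouch the derived state is '0', and for the remaining characters it is '1'.
book lungs (derived state '1') is shared by all ingroup taxa — unites the whole ingroup.
gular pouch: derived state '0' in Taxon 1 and Taxon 5 only — synapomorphy for {Taxon 1, Taxon 5}.
Only Taxon 1, Taxon 5, and Taxon 6 show the derived state '1' for stem photosynthetic, supporting them as a clade.
Most parsimonious ingroup topology: ((Taxon 6,(Taxon 5,Taxon 1)),Taxon 8).
Taxon 8 is sister to the clade containing all other ingroup taxa, so it is the earliest-diverging (most basal) ingroup lineage.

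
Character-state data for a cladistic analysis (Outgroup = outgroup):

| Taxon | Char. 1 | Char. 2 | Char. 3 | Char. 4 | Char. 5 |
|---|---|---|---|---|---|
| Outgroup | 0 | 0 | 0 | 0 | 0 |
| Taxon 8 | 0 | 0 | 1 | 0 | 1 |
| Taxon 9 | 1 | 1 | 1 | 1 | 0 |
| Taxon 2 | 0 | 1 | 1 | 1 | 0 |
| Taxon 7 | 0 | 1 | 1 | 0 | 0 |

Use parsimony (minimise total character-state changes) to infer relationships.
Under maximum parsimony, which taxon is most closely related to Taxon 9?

Taxon 2

The outgroup has state '0' for every character, so '1' is the derived state throughout.
Char. 1: derived state '1' in Taxon 9 only — an autapomorphy, so it tells us nothing about relationships among taxa.
Char. 2: derived state '1' in Taxon 2, Taxon 7, and Taxon 9 only — synapomorphy for {Taxon 2, Taxon 7, Taxon 9}.
All ingroup taxa share the derived state '1' for Char. 3; it defines the ingroup but does not resolve relationships within it.
Char. 4 (derived state '1') is shared by Taxon 2 and Taxon 9 — a synapomorphy uniting that clade.
Char. 5: derived state '1' in Taxon 8 only — an autapomorphy, so it tells us nothing about relationships among taxa.
Most parsimonious ingroup topology: ((Taxon 7,(Taxon 2,Taxon 9)),Taxon 8).
Taxon 9 and Taxon 2 form a cherry on this tree, so they are sister taxa.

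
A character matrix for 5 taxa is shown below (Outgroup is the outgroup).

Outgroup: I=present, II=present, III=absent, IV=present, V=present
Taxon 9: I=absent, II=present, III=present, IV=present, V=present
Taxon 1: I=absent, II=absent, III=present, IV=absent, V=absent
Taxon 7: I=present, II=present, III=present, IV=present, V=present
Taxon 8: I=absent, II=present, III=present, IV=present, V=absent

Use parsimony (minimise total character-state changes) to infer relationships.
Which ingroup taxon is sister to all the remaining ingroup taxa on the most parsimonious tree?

Character polarity is set by the outgroup: the derived state is whichever differs from the outgroup's state, so for I, II, IV, V the derived state is 'absent', and for the remaining characters it is 'present'.
Only Taxon 1, Taxon 8, and Taxon 9 show the derived state 'absent' for I, supporting them as a clade.
II (derived state 'absent') is unique to Taxon 1 (autapomorphy; uninformative for grouping).
III (derived state 'present') is shared by all ingroup taxa — unites the whole ingroup.
IV (derived state 'absent') is unique to Taxon 1 (autapomorphy; uninformative for grouping).
Only Taxon 1 and Taxon 8 show the derived state 'absent' for V, supporting them as a clade.
Most parsimonious ingroup topology: ((Taxon 9,(Taxon 1,Taxon 8)),Taxon 7).
Taxon 7 is sister to the clade containing all other ingroup taxa, so it is the earliest-diverging (most basal) ingroup lineage.

Taxon 7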